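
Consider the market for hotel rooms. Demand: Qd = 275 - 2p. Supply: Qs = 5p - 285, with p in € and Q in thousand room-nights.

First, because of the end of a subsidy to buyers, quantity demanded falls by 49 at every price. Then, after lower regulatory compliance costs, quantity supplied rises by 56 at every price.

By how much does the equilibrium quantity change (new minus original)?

-19

Solve the original market: 275 - 2p = 5p - 285, hence p = 80 and Q = 115.
The shock moves the curves to Qd = 226 - 2p and Qs = 5p - 229.
New equilibrium: 226 - 2p = 5p - 229 ⇒ 455 = 7p ⇒ p = 65, Q = 96.
ΔQ = 96 − 115 = -19.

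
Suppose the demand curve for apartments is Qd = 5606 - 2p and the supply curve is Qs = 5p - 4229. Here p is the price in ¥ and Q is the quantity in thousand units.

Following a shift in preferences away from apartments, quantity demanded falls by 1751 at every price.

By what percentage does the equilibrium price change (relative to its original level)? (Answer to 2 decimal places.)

-17.80

Solve the original market: 5606 - 2p = 5p - 4229, hence p = 1405 and Q = 2796.
The new curves are Qd = 3855 - 2p (demand) and Qs = 5p - 4229 (supply).
New equilibrium: 3855 - 2p = 5p - 4229 ⇒ 8084 = 7p ⇒ p = 8084/7 ≈ 1154.8571, Q = 10817/7 ≈ 1545.2857.
%Δp = (1154.8571 − 1405) / 1405 × 100 = -17.80%.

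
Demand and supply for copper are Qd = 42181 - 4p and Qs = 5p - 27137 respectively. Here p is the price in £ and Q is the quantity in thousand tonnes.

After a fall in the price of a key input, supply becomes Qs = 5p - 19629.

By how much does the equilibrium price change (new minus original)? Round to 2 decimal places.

-834.22

Initially, 42181 - 4p = 5p - 27137, so 69318 = 9p and p = 7702, Q = 11373.
The shock moves the curves to Qd = 42181 - 4p and Qs = 5p - 19629.
Clearing the new market: 42181 - 4p = 5p - 19629, so p = 61810/9 ≈ 6867.7778 and Q = 132389/9 ≈ 14709.8889.
Δp = 6867.7778 − 7702 = -834.22.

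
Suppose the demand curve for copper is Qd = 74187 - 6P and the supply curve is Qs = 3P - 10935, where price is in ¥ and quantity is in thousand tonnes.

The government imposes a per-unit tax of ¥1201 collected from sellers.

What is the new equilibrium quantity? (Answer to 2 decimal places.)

Initially, 74187 - 6P = 3P - 10935, so 85122 = 9P and P = 9458, Q = 17439.
Since sellers keep the price net of the tax, the effective supply curve becomes Qs = 3P - 14538.
Setting them equal: 74187 - 6P = 3P - 14538 → 88725 = 9P, so P = 29575/3 ≈ 9858.3333 and Q = 15037.

15037.00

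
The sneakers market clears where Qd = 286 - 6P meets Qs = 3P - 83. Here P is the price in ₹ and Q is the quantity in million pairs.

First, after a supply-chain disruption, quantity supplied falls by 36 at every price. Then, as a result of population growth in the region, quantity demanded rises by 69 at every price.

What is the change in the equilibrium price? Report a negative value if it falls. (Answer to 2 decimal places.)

+11.67

Initially, 286 - 6P = 3P - 83, so 369 = 9P and P = 41, Q = 40.
The shock moves the curves to Qd = 355 - 6P and Qs = 3P - 119.
New equilibrium: 355 - 6P = 3P - 119 ⇒ 474 = 9P ⇒ P = 158/3 ≈ 52.6667, Q = 39.
ΔP = 52.6667 − 41 = +11.67.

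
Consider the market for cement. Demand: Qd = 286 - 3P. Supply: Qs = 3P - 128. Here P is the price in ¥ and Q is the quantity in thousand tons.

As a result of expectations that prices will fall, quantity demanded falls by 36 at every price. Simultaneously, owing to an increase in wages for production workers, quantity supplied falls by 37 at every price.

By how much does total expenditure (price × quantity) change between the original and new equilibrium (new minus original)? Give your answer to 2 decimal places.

Before the shock: 286 - 3P = 3P - 128 ⇒ 414 = 6P ⇒ P = 69, Q = 79.
The shock moves the curves to Qd = 250 - 3P and Qs = 3P - 165.
Setting them equal: 250 - 3P = 3P - 165 → 415 = 6P, so P = 415/6 ≈ 69.1667 and Q = 42.5.
Expenditure moves from 69×79 = 5451 to 69.1667×42.5 = 2939.5833; change = -2511.42.

-2511.42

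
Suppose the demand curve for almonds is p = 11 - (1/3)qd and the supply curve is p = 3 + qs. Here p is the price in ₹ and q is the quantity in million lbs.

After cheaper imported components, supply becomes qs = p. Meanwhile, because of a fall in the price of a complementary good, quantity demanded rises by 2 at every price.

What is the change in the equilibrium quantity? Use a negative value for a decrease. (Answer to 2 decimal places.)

Original equilibrium: 33 - 3p = p - 3 gives 36 = 4p, so p = 9 and q = 6.
With the change applied: demand qd = 35 - 3p, supply qs = p.
Clearing the new market: 35 - 3p = p, so p = 8.75 and q = 8.75.
Δq = 8.75 − 6 = +2.75.

+2.75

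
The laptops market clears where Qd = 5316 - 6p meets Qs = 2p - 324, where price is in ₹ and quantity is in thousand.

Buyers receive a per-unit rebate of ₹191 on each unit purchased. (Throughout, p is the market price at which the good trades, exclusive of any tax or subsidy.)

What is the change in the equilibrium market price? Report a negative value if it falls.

+143.25

Original equilibrium: 5316 - 6p = 2p - 324 gives 5640 = 8p, so p = 705 and Q = 1086.
Since buyers' out-of-pocket price is the market price minus the rebate, the effective demand curve becomes Qd = 6462 - 6p.
Clearing the new market: 6462 - 6p = 2p - 324, so p = 848.25 and Q = 1372.5.
Δp = 848.25 − 705 = +143.25.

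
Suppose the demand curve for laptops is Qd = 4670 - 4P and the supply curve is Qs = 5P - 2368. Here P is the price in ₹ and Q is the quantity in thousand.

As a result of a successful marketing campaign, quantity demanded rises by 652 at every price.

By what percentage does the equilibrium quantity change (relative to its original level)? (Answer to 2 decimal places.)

Before the shock: 4670 - 4P = 5P - 2368 ⇒ 7038 = 9P ⇒ P = 782, Q = 1542.
The shock moves the curves to Qd = 5322 - 4P and Qs = 5P - 2368.
Setting them equal: 5322 - 4P = 5P - 2368 → 7690 = 9P, so P = 7690/9 ≈ 854.4444 and Q = 17138/9 ≈ 1904.2222.
%ΔQ = (1904.2222 − 1542) / 1542 × 100 = +23.49%.

+23.49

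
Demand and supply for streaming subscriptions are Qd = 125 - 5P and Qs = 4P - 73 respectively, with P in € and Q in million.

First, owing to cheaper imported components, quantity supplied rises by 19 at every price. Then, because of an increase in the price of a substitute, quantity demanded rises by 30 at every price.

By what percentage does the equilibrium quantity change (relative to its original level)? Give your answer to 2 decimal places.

+159.26

Initially, 125 - 5P = 4P - 73, so 198 = 9P and P = 22, Q = 15.
The shock moves the curves to Qd = 155 - 5P and Qs = 4P - 54.
Setting them equal: 155 - 5P = 4P - 54 → 209 = 9P, so P = 209/9 ≈ 23.2222 and Q = 350/9 ≈ 38.8889.
%ΔQ = (38.8889 − 15) / 15 × 100 = +159.26%.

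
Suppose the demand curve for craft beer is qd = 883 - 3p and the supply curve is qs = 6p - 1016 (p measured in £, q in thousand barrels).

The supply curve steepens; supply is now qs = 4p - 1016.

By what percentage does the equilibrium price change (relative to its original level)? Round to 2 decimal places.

+28.57

Solve the original market: 883 - 3p = 6p - 1016, hence p = 211 and q = 250.
After the shift, demand is qd = 883 - 3p and supply is qs = 4p - 1016.
New equilibrium: 883 - 3p = 4p - 1016 ⇒ 1899 = 7p ⇒ p = 1899/7 ≈ 271.2857, q = 484/7 ≈ 69.1429.
%Δp = (271.2857 − 211) / 211 × 100 = +28.57%.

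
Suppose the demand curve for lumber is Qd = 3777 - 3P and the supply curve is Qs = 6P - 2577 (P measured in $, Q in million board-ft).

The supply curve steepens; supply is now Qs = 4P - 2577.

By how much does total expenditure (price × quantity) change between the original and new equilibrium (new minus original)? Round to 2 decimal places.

Before the shock: 3777 - 3P = 6P - 2577 ⇒ 6354 = 9P ⇒ P = 706, Q = 1659.
The shock moves the curves to Qd = 3777 - 3P and Qs = 4P - 2577.
Setting them equal: 3777 - 3P = 4P - 2577 → 6354 = 7P, so P = 6354/7 ≈ 907.7143 and Q = 7377/7 ≈ 1053.8571.
Expenditure moves from 706×1659 = 1171254 to 907.7143×1053.8571 = 956601.1837; change = -214652.82.

-214652.82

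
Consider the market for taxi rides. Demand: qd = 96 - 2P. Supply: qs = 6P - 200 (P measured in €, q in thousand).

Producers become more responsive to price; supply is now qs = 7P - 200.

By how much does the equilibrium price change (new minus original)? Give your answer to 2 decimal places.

Original equilibrium: 96 - 2P = 6P - 200 gives 296 = 8P, so P = 37 and q = 22.
The shock moves the curves to qd = 96 - 2P and qs = 7P - 200.
New equilibrium: 96 - 2P = 7P - 200 ⇒ 296 = 9P ⇒ P = 296/9 ≈ 32.8889, q = 272/9 ≈ 30.2222.
ΔP = 32.8889 − 37 = -4.11.

-4.11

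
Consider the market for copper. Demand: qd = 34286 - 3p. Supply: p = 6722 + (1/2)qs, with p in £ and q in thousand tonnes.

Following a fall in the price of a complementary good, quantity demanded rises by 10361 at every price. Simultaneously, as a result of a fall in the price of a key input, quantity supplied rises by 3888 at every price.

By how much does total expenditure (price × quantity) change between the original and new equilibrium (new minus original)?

Before the shock: 34286 - 3p = 2p - 13444 ⇒ 47730 = 5p ⇒ p = 9546, q = 5648.
After the shift, demand is qd = 44647 - 3p and supply is qs = 2p - 9556.
Clearing the new market: 44647 - 3p = 2p - 9556, so p = 10840.6 and q = 12125.2.
Expenditure moves from 9546×5648 = 53915808 to 10840.6×12125.2 = 131444443.12; change = +77528635.12.

+77528635.12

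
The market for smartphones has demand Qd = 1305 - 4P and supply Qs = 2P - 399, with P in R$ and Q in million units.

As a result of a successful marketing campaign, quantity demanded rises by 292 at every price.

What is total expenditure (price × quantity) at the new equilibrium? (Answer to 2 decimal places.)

Initially, 1305 - 4P = 2P - 399, so 1704 = 6P and P = 284, Q = 169.
The new curves are Qd = 1597 - 4P (demand) and Qs = 2P - 399 (supply).
Clearing the new market: 1597 - 4P = 2P - 399, so P = 998/3 ≈ 332.6667 and Q = 799/3 ≈ 266.3333.
New expenditure = 332.6667 × 266.3333 = 88600.22.

88600.22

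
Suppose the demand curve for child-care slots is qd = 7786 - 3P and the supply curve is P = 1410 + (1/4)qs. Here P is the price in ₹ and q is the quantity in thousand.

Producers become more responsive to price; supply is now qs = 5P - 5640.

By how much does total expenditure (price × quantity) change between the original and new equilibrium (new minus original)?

+719909.3125

Before the shock: 7786 - 3P = 4P - 5640 ⇒ 13426 = 7P ⇒ P = 1918, q = 2032.
With the change applied: demand qd = 7786 - 3P, supply qs = 5P - 5640.
Clearing the new market: 7786 - 3P = 5P - 5640, so P = 1678.25 and q = 2751.25.
Expenditure moves from 1918×2032 = 3897376 to 1678.25×2751.25 = 4617285.3125; change = +719909.3125.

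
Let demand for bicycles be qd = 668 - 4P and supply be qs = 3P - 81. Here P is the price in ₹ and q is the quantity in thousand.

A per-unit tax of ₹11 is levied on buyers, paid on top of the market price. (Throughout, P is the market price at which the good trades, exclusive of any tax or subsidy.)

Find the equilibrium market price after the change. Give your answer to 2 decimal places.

Before the shock: 668 - 4P = 3P - 81 ⇒ 749 = 7P ⇒ P = 107, q = 240.
Since buyers pay the price plus the tax, the effective demand curve becomes qd = 624 - 4P.
Equate the new curves: 624 - 4P = 3P - 81, giving 705 = 7P, P = 705/7 ≈ 100.7143, q = 1548/7 ≈ 221.1429.

100.71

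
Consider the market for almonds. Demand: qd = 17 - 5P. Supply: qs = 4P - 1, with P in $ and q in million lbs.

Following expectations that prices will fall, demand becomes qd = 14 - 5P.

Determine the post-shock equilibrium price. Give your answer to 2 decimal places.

1.67

Before the shock: 17 - 5P = 4P - 1 ⇒ 18 = 9P ⇒ P = 2, q = 7.
With the change applied: demand qd = 14 - 5P, supply qs = 4P - 1.
Equate the new curves: 14 - 5P = 4P - 1, giving 15 = 9P, P = 5/3 ≈ 1.6667, q = 17/3 ≈ 5.6667.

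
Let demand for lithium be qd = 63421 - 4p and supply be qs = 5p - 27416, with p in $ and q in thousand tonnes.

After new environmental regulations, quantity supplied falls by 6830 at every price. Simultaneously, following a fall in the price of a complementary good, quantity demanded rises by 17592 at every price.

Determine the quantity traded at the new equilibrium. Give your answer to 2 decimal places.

Initially, 63421 - 4p = 5p - 27416, so 90837 = 9p and p = 10093, q = 23049.
The shock moves the curves to qd = 81013 - 4p and qs = 5p - 34246.
Clearing the new market: 81013 - 4p = 5p - 34246, so p = 115259/9 ≈ 12806.5556 and q = 268081/9 ≈ 29786.7778.

29786.78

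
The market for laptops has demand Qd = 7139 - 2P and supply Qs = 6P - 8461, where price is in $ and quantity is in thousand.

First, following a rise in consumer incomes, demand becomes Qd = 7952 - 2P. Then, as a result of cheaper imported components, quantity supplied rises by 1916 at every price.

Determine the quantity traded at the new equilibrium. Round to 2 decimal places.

Original equilibrium: 7139 - 2P = 6P - 8461 gives 15600 = 8P, so P = 1950 and Q = 3239.
With the change applied: demand Qd = 7952 - 2P, supply Qs = 6P - 6545.
Equate the new curves: 7952 - 2P = 6P - 6545, giving 14497 = 8P, P = 1812.125, Q = 4327.75.

4327.75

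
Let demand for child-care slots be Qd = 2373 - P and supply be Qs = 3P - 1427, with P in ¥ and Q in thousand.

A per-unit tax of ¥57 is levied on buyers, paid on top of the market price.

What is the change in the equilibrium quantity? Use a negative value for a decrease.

Before the shock: 2373 - P = 3P - 1427 ⇒ 3800 = 4P ⇒ P = 950, Q = 1423.
Since buyers pay the price plus the tax, the effective demand curve becomes Qd = 2316 - P.
Setting them equal: 2316 - P = 3P - 1427 → 3743 = 4P, so P = 935.75 and Q = 1380.25.
ΔQ = 1380.25 − 1423 = -42.75.

-42.75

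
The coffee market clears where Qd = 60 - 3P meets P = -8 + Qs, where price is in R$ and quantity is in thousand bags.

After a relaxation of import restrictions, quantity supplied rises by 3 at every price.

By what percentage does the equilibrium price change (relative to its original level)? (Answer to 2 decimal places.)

Solve the original market: 60 - 3P = P + 8, hence P = 13 and Q = 21.
After the shift, demand is Qd = 60 - 3P and supply is Qs = P + 11.
Equate the new curves: 60 - 3P = P + 11, giving 49 = 4P, P = 12.25, Q = 23.25.
%ΔP = (12.25 − 13) / 13 × 100 = -5.77%.

-5.77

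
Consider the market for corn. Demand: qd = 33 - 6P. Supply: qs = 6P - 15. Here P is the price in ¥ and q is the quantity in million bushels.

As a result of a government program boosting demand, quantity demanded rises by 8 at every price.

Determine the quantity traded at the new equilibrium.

13

Before the shock: 33 - 6P = 6P - 15 ⇒ 48 = 12P ⇒ P = 4, q = 9.
After the shift, demand is qd = 41 - 6P and supply is qs = 6P - 15.
Equate the new curves: 41 - 6P = 6P - 15, giving 56 = 12P, P = 14/3 ≈ 4.6667, q = 13.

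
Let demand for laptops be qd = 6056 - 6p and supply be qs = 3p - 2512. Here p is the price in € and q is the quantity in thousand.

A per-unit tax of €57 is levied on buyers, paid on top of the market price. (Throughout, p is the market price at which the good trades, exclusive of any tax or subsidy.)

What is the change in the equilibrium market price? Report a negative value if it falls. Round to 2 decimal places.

-38.00

Before the shock: 6056 - 6p = 3p - 2512 ⇒ 8568 = 9p ⇒ p = 952, q = 344.
Since buyers pay the price plus the tax, the effective demand curve becomes qd = 5714 - 6p.
Equate the new curves: 5714 - 6p = 3p - 2512, giving 8226 = 9p, p = 914, q = 230.
Δp = 914 − 952 = -38.00.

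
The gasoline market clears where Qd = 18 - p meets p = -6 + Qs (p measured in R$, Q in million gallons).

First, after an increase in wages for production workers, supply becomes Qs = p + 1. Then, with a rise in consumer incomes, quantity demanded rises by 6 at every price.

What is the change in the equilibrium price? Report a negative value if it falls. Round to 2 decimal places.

+5.50

Solve the original market: 18 - p = p + 6, hence p = 6 and Q = 12.
The shock moves the curves to Qd = 24 - p and Qs = p + 1.
Clearing the new market: 24 - p = p + 1, so p = 11.5 and Q = 12.5.
Δp = 11.5 − 6 = +5.50.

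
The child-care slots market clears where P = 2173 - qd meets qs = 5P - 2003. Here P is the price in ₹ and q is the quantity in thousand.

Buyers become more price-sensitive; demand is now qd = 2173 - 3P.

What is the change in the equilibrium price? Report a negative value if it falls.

-174

Initially, 2173 - P = 5P - 2003, so 4176 = 6P and P = 696, q = 1477.
The new curves are qd = 2173 - 3P (demand) and qs = 5P - 2003 (supply).
Setting them equal: 2173 - 3P = 5P - 2003 → 4176 = 8P, so P = 522 and q = 607.
ΔP = 522 − 696 = -174.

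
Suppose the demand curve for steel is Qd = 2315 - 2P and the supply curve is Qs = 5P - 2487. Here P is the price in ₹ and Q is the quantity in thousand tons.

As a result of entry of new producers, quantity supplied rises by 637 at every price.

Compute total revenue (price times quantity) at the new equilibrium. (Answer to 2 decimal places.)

Initially, 2315 - 2P = 5P - 2487, so 4802 = 7P and P = 686, Q = 943.
With the change applied: demand Qd = 2315 - 2P, supply Qs = 5P - 1850.
New equilibrium: 2315 - 2P = 5P - 1850 ⇒ 4165 = 7P ⇒ P = 595, Q = 1125.
New expenditure = 595 × 1125 = 669375.00.

669375.00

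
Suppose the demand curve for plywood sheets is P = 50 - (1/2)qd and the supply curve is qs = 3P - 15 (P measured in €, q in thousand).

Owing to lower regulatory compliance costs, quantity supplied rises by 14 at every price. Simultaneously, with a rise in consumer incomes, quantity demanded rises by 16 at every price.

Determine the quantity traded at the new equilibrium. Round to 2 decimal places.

Solve the original market: 100 - 2P = 3P - 15, hence P = 23 and q = 54.
The new curves are qd = 116 - 2P (demand) and qs = 3P - 1 (supply).
Equate the new curves: 116 - 2P = 3P - 1, giving 117 = 5P, P = 23.4, q = 69.2.

69.20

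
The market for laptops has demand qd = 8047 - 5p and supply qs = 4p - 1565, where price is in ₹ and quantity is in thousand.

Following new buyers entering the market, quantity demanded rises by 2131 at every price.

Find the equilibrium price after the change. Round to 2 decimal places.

Solve the original market: 8047 - 5p = 4p - 1565, hence p = 1068 and q = 2707.
The new curves are qd = 10178 - 5p (demand) and qs = 4p - 1565 (supply).
Equate the new curves: 10178 - 5p = 4p - 1565, giving 11743 = 9p, p = 11743/9 ≈ 1304.7778, q = 32887/9 ≈ 3654.1111.

1304.78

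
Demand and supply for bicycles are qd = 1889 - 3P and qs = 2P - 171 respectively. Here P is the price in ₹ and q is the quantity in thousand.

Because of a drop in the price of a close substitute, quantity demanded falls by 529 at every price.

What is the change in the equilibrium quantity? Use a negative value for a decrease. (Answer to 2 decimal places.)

Original equilibrium: 1889 - 3P = 2P - 171 gives 2060 = 5P, so P = 412 and q = 653.
The shock moves the curves to qd = 1360 - 3P and qs = 2P - 171.
Equate the new curves: 1360 - 3P = 2P - 171, giving 1531 = 5P, P = 306.2, q = 441.4.
Δq = 441.4 − 653 = -211.60.

-211.60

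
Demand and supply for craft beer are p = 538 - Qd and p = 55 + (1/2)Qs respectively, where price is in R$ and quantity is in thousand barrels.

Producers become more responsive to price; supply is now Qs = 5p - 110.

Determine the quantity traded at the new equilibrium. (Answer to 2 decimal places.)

Solve the original market: 538 - p = 2p - 110, hence p = 216 and Q = 322.
After the shift, demand is Qd = 538 - p and supply is Qs = 5p - 110.
New equilibrium: 538 - p = 5p - 110 ⇒ 648 = 6p ⇒ p = 108, Q = 430.

430.00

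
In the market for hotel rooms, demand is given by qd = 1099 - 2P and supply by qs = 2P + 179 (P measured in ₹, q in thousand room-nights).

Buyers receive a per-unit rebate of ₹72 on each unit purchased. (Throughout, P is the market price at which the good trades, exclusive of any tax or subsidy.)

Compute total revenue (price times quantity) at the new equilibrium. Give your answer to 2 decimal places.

Before the shock: 1099 - 2P = 2P + 179 ⇒ 920 = 4P ⇒ P = 230, q = 639.
Since buyers' out-of-pocket price is the market price minus the rebate, the effective demand curve becomes qd = 1243 - 2P.
Setting them equal: 1243 - 2P = 2P + 179 → 1064 = 4P, so P = 266 and q = 711.
New expenditure = 266 × 711 = 189126.00.

189126.00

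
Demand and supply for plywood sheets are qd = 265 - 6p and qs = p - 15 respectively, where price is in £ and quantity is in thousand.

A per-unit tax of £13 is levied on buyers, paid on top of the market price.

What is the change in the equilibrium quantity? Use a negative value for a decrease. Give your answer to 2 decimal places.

Original equilibrium: 265 - 6p = p - 15 gives 280 = 7p, so p = 40 and q = 25.
Since buyers pay the price plus the tax, the effective demand curve becomes qd = 187 - 6p.
New equilibrium: 187 - 6p = p - 15 ⇒ 202 = 7p ⇒ p = 202/7 ≈ 28.8571, q = 97/7 ≈ 13.8571.
Δq = 13.8571 − 25 = -11.14.

-11.14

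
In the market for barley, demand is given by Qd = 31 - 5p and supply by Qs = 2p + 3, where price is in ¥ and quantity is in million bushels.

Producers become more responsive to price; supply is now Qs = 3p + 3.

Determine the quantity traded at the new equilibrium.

13.5

Initially, 31 - 5p = 2p + 3, so 28 = 7p and p = 4, Q = 11.
The shock moves the curves to Qd = 31 - 5p and Qs = 3p + 3.
Clearing the new market: 31 - 5p = 3p + 3, so p = 3.5 and Q = 13.5.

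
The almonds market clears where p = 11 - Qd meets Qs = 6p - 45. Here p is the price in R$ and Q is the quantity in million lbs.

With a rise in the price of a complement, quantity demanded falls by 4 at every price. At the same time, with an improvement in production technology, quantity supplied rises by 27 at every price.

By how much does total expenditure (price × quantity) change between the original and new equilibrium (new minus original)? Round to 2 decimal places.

Original equilibrium: 11 - p = 6p - 45 gives 56 = 7p, so p = 8 and Q = 3.
The shock moves the curves to Qd = 7 - p and Qs = 6p - 18.
Clearing the new market: 7 - p = 6p - 18, so p = 25/7 ≈ 3.5714 and Q = 24/7 ≈ 3.4286.
Expenditure moves from 8×3 = 24 to 3.5714×3.4286 = 12.2449; change = -11.76.

-11.76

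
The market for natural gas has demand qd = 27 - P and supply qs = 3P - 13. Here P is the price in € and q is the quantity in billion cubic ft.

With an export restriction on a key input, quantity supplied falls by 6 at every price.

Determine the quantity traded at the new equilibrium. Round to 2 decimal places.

Before the shock: 27 - P = 3P - 13 ⇒ 40 = 4P ⇒ P = 10, q = 17.
With the change applied: demand qd = 27 - P, supply qs = 3P - 19.
Setting them equal: 27 - P = 3P - 19 → 46 = 4P, so P = 11.5 and q = 15.5.

15.50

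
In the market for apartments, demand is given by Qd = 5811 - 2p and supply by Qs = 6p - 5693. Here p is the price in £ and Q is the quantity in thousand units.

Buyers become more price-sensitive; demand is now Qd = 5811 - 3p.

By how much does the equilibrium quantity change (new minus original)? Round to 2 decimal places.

Before the shock: 5811 - 2p = 6p - 5693 ⇒ 11504 = 8p ⇒ p = 1438, Q = 2935.
After the shift, demand is Qd = 5811 - 3p and supply is Qs = 6p - 5693.
New equilibrium: 5811 - 3p = 6p - 5693 ⇒ 11504 = 9p ⇒ p = 11504/9 ≈ 1278.2222, Q = 5929/3 ≈ 1976.3333.
ΔQ = 1976.3333 − 2935 = -958.67.

-958.67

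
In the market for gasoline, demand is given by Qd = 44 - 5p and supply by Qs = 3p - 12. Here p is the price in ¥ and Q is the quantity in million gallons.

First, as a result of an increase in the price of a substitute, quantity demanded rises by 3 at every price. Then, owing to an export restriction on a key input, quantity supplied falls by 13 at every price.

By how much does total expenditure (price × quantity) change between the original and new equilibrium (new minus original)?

-45

Solve the original market: 44 - 5p = 3p - 12, hence p = 7 and Q = 9.
The shock moves the curves to Qd = 47 - 5p and Qs = 3p - 25.
Setting them equal: 47 - 5p = 3p - 25 → 72 = 8p, so p = 9 and Q = 2.
Expenditure moves from 7×9 = 63 to 9×2 = 18; change = -45.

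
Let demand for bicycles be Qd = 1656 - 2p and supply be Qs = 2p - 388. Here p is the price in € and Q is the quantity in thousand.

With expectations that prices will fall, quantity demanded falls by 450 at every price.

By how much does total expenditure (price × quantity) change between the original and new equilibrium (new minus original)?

-160987.5

Solve the original market: 1656 - 2p = 2p - 388, hence p = 511 and Q = 634.
The shock moves the curves to Qd = 1206 - 2p and Qs = 2p - 388.
Clearing the new market: 1206 - 2p = 2p - 388, so p = 398.5 and Q = 409.
Expenditure moves from 511×634 = 323974 to 398.5×409 = 162986.5; change = -160987.5.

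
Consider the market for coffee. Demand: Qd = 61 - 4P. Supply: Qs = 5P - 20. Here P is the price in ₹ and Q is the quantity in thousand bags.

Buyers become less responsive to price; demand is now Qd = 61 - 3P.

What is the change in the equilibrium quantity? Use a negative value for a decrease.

Initially, 61 - 4P = 5P - 20, so 81 = 9P and P = 9, Q = 25.
After the shift, demand is Qd = 61 - 3P and supply is Qs = 5P - 20.
Clearing the new market: 61 - 3P = 5P - 20, so P = 10.125 and Q = 30.625.
ΔQ = 30.625 − 25 = +5.625.

+5.625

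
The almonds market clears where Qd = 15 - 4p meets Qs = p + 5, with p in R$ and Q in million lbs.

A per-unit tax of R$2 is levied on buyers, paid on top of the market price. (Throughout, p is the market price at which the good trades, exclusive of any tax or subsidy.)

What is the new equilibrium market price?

Before the shock: 15 - 4p = p + 5 ⇒ 10 = 5p ⇒ p = 2, Q = 7.
Since buyers pay the price plus the tax, the effective demand curve becomes Qd = 7 - 4p.
Equate the new curves: 7 - 4p = p + 5, giving 2 = 5p, p = 0.4, Q = 5.4.

0.4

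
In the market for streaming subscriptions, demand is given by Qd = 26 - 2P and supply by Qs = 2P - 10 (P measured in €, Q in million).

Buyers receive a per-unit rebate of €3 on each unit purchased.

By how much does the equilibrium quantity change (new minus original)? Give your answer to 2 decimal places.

+3.00

Before the shock: 26 - 2P = 2P - 10 ⇒ 36 = 4P ⇒ P = 9, Q = 8.
Since buyers' out-of-pocket price is the market price minus the rebate, the effective demand curve becomes Qd = 32 - 2P.
Clearing the new market: 32 - 2P = 2P - 10, so P = 10.5 and Q = 11.
ΔQ = 11 − 8 = +3.00.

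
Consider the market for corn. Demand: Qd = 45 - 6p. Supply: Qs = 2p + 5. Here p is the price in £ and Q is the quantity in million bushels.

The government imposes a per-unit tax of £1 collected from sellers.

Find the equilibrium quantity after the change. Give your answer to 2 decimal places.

13.50

Original equilibrium: 45 - 6p = 2p + 5 gives 40 = 8p, so p = 5 and Q = 15.
Since sellers keep the price net of the tax, the effective supply curve becomes Qs = 2p + 3.
New equilibrium: 45 - 6p = 2p + 3 ⇒ 42 = 8p ⇒ p = 5.25, Q = 13.5.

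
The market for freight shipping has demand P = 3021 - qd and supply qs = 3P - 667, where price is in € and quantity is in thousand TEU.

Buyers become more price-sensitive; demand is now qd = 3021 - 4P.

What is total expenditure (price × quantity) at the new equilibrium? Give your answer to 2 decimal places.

481321.63

Original equilibrium: 3021 - P = 3P - 667 gives 3688 = 4P, so P = 922 and q = 2099.
With the change applied: demand qd = 3021 - 4P, supply qs = 3P - 667.
Equate the new curves: 3021 - 4P = 3P - 667, giving 3688 = 7P, P = 3688/7 ≈ 526.8571, q = 6395/7 ≈ 913.5714.
New expenditure = 526.8571 × 913.5714 = 481321.63.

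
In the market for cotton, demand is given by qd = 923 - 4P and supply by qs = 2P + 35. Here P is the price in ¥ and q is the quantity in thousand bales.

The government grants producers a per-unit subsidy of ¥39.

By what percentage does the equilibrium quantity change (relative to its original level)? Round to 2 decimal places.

+15.71

Solve the original market: 923 - 4P = 2P + 35, hence P = 148 and q = 331.
Since sellers receive the price plus the subsidy, the effective supply curve becomes qs = 2P + 113.
New equilibrium: 923 - 4P = 2P + 113 ⇒ 810 = 6P ⇒ P = 135, q = 383.
%Δq = (383 − 331) / 331 × 100 = +15.71%.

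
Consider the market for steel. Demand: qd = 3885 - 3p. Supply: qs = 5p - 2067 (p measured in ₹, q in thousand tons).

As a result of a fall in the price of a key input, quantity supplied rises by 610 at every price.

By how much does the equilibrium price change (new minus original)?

Solve the original market: 3885 - 3p = 5p - 2067, hence p = 744 and q = 1653.
With the change applied: demand qd = 3885 - 3p, supply qs = 5p - 1457.
Setting them equal: 3885 - 3p = 5p - 1457 → 5342 = 8p, so p = 667.75 and q = 1881.75.
Δp = 667.75 − 744 = -76.25.

-76.25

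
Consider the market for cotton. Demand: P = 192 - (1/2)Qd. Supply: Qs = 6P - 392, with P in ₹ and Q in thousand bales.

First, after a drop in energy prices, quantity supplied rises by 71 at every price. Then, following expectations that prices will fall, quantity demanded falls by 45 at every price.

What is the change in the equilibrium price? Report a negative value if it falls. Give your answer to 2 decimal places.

-14.50

Original equilibrium: 384 - 2P = 6P - 392 gives 776 = 8P, so P = 97 and Q = 190.
With the change applied: demand Qd = 339 - 2P, supply Qs = 6P - 321.
Equate the new curves: 339 - 2P = 6P - 321, giving 660 = 8P, P = 82.5, Q = 174.
ΔP = 82.5 − 97 = -14.50.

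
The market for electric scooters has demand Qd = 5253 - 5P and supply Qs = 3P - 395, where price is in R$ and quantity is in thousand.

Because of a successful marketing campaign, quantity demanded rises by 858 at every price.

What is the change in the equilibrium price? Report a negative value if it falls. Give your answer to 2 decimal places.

Original equilibrium: 5253 - 5P = 3P - 395 gives 5648 = 8P, so P = 706 and Q = 1723.
With the change applied: demand Qd = 6111 - 5P, supply Qs = 3P - 395.
Clearing the new market: 6111 - 5P = 3P - 395, so P = 813.25 and Q = 2044.75.
ΔP = 813.25 − 706 = +107.25.

+107.25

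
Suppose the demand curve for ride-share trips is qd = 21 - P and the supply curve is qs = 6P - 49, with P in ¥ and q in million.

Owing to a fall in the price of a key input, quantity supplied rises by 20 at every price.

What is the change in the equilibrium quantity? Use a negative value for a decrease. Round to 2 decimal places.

+2.86

Before the shock: 21 - P = 6P - 49 ⇒ 70 = 7P ⇒ P = 10, q = 11.
The shock moves the curves to qd = 21 - P and qs = 6P - 29.
New equilibrium: 21 - P = 6P - 29 ⇒ 50 = 7P ⇒ P = 50/7 ≈ 7.1429, q = 97/7 ≈ 13.8571.
Δq = 13.8571 − 11 = +2.86.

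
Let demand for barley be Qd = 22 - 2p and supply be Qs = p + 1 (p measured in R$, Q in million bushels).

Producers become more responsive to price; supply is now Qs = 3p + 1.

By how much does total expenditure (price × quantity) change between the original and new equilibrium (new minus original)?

+1.12

Solve the original market: 22 - 2p = p + 1, hence p = 7 and Q = 8.
With the change applied: demand Qd = 22 - 2p, supply Qs = 3p + 1.
Setting them equal: 22 - 2p = 3p + 1 → 21 = 5p, so p = 4.2 and Q = 13.6.
Expenditure moves from 7×8 = 56 to 4.2×13.6 = 57.12; change = +1.12.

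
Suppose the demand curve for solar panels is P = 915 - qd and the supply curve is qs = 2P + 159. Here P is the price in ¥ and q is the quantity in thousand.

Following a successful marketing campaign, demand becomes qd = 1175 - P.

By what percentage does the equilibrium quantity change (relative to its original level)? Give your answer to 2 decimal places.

+26.14

Initially, 915 - P = 2P + 159, so 756 = 3P and P = 252, q = 663.
The shock moves the curves to qd = 1175 - P and qs = 2P + 159.
New equilibrium: 1175 - P = 2P + 159 ⇒ 1016 = 3P ⇒ P = 1016/3 ≈ 338.6667, q = 2509/3 ≈ 836.3333.
%Δq = (836.3333 − 663) / 663 × 100 = +26.14%.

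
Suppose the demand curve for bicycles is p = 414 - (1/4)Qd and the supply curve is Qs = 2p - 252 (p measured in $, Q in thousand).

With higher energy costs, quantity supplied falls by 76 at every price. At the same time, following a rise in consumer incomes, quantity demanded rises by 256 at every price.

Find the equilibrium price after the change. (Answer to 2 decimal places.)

373.33

Solve the original market: 1656 - 4p = 2p - 252, hence p = 318 and Q = 384.
After the shift, demand is Qd = 1912 - 4p and supply is Qs = 2p - 328.
Setting them equal: 1912 - 4p = 2p - 328 → 2240 = 6p, so p = 1120/3 ≈ 373.3333 and Q = 1256/3 ≈ 418.6667.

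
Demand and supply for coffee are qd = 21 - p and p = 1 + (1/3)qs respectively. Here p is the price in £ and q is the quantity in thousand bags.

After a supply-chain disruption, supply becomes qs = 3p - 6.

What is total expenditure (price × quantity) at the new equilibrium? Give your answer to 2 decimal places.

96.19

Initially, 21 - p = 3p - 3, so 24 = 4p and p = 6, q = 15.
With the change applied: demand qd = 21 - p, supply qs = 3p - 6.
Setting them equal: 21 - p = 3p - 6 → 27 = 4p, so p = 6.75 and q = 14.25.
New expenditure = 6.75 × 14.25 = 96.19.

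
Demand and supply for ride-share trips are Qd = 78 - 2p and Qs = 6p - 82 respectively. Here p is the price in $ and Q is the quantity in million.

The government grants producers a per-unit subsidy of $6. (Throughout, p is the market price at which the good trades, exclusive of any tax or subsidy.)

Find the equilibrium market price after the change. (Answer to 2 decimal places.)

Original equilibrium: 78 - 2p = 6p - 82 gives 160 = 8p, so p = 20 and Q = 38.
Since sellers receive the price plus the subsidy, the effective supply curve becomes Qs = 6p - 46.
Clearing the new market: 78 - 2p = 6p - 46, so p = 15.5 and Q = 47.

15.50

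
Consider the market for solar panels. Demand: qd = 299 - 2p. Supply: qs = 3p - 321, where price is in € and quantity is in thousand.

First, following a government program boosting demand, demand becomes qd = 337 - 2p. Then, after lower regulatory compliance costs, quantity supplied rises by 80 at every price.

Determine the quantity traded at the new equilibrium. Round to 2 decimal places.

Before the shock: 299 - 2p = 3p - 321 ⇒ 620 = 5p ⇒ p = 124, q = 51.
After the shift, demand is qd = 337 - 2p and supply is qs = 3p - 241.
Equate the new curves: 337 - 2p = 3p - 241, giving 578 = 5p, p = 115.6, q = 105.8.

105.80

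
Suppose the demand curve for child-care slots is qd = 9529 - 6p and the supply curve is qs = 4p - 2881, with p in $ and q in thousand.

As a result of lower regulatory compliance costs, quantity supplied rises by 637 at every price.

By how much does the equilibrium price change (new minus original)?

Original equilibrium: 9529 - 6p = 4p - 2881 gives 12410 = 10p, so p = 1241 and q = 2083.
After the shift, demand is qd = 9529 - 6p and supply is qs = 4p - 2244.
Equate the new curves: 9529 - 6p = 4p - 2244, giving 11773 = 10p, p = 1177.3, q = 2465.2.
Δp = 1177.3 − 1241 = -63.7.

-63.7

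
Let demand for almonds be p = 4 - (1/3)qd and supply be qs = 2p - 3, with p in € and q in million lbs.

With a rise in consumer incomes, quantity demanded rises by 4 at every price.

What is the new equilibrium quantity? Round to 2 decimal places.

4.60

Before the shock: 12 - 3p = 2p - 3 ⇒ 15 = 5p ⇒ p = 3, q = 3.
After the shift, demand is qd = 16 - 3p and supply is qs = 2p - 3.
New equilibrium: 16 - 3p = 2p - 3 ⇒ 19 = 5p ⇒ p = 3.8, q = 4.6.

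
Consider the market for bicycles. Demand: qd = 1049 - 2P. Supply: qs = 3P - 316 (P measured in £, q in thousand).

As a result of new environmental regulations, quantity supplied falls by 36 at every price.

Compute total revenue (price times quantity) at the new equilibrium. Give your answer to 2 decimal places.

136905.72

Before the shock: 1049 - 2P = 3P - 316 ⇒ 1365 = 5P ⇒ P = 273, q = 503.
The shock moves the curves to qd = 1049 - 2P and qs = 3P - 352.
Setting them equal: 1049 - 2P = 3P - 352 → 1401 = 5P, so P = 280.2 and q = 488.6.
New expenditure = 280.2 × 488.6 = 136905.72.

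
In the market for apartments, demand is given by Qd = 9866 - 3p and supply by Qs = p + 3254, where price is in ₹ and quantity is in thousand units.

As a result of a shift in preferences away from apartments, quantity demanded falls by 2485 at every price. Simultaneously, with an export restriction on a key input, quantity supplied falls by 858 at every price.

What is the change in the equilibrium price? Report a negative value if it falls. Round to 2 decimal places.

Initially, 9866 - 3p = p + 3254, so 6612 = 4p and p = 1653, Q = 4907.
The shock moves the curves to Qd = 7381 - 3p and Qs = p + 2396.
Equate the new curves: 7381 - 3p = p + 2396, giving 4985 = 4p, p = 1246.25, Q = 3642.25.
Δp = 1246.25 − 1653 = -406.75.

-406.75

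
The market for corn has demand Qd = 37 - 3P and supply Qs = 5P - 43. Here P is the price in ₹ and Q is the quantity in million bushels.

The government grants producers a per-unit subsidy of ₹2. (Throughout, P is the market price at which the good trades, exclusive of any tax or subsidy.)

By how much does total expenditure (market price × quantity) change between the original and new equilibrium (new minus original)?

+24.0625

Solve the original market: 37 - 3P = 5P - 43, hence P = 10 and Q = 7.
Since sellers receive the price plus the subsidy, the effective supply curve becomes Qs = 5P - 33.
New equilibrium: 37 - 3P = 5P - 33 ⇒ 70 = 8P ⇒ P = 8.75, Q = 10.75.
Expenditure moves from 10×7 = 70 to 8.75×10.75 = 94.0625; change = +24.0625.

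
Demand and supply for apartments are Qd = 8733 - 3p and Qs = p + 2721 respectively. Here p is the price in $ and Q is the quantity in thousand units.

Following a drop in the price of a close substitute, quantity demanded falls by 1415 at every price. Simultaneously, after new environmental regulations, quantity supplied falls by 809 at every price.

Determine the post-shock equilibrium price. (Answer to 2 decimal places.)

Original equilibrium: 8733 - 3p = p + 2721 gives 6012 = 4p, so p = 1503 and Q = 4224.
The new curves are Qd = 7318 - 3p (demand) and Qs = p + 1912 (supply).
New equilibrium: 7318 - 3p = p + 1912 ⇒ 5406 = 4p ⇒ p = 1351.5, Q = 3263.5.

1351.50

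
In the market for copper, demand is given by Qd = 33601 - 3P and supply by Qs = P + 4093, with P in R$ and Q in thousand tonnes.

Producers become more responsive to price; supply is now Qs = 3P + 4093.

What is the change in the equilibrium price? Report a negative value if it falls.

Original equilibrium: 33601 - 3P = P + 4093 gives 29508 = 4P, so P = 7377 and Q = 11470.
The new curves are Qd = 33601 - 3P (demand) and Qs = 3P + 4093 (supply).
New equilibrium: 33601 - 3P = 3P + 4093 ⇒ 29508 = 6P ⇒ P = 4918, Q = 18847.
ΔP = 4918 − 7377 = -2459.

-2459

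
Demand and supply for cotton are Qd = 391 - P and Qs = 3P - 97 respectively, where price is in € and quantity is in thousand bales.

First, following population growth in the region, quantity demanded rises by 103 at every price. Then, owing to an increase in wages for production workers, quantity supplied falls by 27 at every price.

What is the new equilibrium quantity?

339.5

Initially, 391 - P = 3P - 97, so 488 = 4P and P = 122, Q = 269.
After the shift, demand is Qd = 494 - P and supply is Qs = 3P - 124.
Setting them equal: 494 - P = 3P - 124 → 618 = 4P, so P = 154.5 and Q = 339.5.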